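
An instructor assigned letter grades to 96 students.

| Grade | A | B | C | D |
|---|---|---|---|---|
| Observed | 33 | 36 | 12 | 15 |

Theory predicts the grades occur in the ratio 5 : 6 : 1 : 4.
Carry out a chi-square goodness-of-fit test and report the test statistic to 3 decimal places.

Ratio total = 16. Expected counts: 96×5/16 = 30, 96×6/16 = 36, 96×1/16 = 6, 96×4/16 = 24.
cat         O        E   (O−E)²/E
A          33       30     0.3000
B          36       36     0.0000
C          12        6     6.0000
D          15       24     3.3750
Sum = 9.675

9.675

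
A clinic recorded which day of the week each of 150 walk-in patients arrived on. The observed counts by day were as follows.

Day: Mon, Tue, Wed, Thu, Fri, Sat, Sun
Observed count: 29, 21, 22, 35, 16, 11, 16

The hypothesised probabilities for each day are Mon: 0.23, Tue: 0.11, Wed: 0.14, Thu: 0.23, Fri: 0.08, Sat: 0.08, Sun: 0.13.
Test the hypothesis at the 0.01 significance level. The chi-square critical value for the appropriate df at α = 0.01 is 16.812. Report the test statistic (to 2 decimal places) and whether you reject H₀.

Expected counts E_i = n·p_i: 150×0.23 = 34.5, 150×0.11 = 16.5, 150×0.14 = 21, 150×0.23 = 34.5, 150×0.08 = 12, 150×0.08 = 12, 150×0.13 = 19.5.
χ² = (29−34.5)²/34.5 + (21−16.5)²/16.5 + (22−21)²/21 + (35−34.5)²/34.5 + (16−12)²/12 + (11−12)²/12 + (16−19.5)²/19.5
   = 0.877 + 1.227 + 0.048 + 0.007 + 1.333 + 0.083 + 0.628
Sum = 4.20
df = 6. Since 4.20 < 16.812, we do not reject H₀.

4.20; do not reject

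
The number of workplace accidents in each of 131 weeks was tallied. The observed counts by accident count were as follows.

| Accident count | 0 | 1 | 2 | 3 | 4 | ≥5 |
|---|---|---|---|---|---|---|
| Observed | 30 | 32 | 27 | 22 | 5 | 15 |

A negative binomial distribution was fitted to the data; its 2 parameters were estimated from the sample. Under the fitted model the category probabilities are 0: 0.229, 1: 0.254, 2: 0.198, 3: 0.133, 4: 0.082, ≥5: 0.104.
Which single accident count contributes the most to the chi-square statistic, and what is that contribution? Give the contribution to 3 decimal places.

Expected counts E_i = n·p_i: 131×0.229 = 29.999, 131×0.254 = 33.274, 131×0.198 = 25.938, 131×0.133 = 17.423, 131×0.082 = 10.742, 131×0.104 = 13.624.
0: (30 − 29.999)²/29.999 = 0.000001/29.999 = 0.0000
1: (32 − 33.274)²/33.274 = 1.623076/33.274 = 0.0488
2: (27 − 25.938)²/25.938 = 1.127844/25.938 = 0.0435
3: (22 − 17.423)²/17.423 = 20.948929/17.423 = 1.2024
4: (5 − 10.742)²/10.742 = 32.970564/10.742 = 3.0693
≥5: (15 − 13.624)²/13.624 = 1.893376/13.624 = 0.1390
The largest term is for 4: 3.069.

4, 3.069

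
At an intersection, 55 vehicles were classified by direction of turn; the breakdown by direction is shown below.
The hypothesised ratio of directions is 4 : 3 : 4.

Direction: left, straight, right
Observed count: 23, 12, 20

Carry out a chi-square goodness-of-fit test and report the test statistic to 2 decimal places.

Ratio total = 11. Expected counts: 55×4/11 = 20, 55×3/11 = 15, 55×4/11 = 20.
χ² = (23−20)²/20 + (12−15)²/15 + (20−20)²/20
   = 0.450 + 0.600 + 0.000
Sum = 1.05

1.05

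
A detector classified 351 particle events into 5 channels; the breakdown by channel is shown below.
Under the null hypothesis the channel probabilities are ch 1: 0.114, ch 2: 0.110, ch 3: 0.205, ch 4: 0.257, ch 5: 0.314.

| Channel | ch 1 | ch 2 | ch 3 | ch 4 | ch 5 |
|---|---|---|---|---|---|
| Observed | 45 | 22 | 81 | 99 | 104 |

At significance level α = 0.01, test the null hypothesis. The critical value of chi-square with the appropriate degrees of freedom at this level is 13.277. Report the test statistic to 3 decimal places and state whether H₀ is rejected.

10.111; do not reject

Expected counts E_i = n·p_i: 351×0.114 = 40.014, 351×0.110 = 38.61, 351×0.205 = 71.955, 351×0.257 = 90.207, 351×0.314 = 110.214.
cat         O        E   (O−E)²/E
ch 1       45   40.014     0.6213
ch 2       22    38.61     7.1456
ch 3       81   71.955     1.1370
ch 4       99   90.207     0.8571
ch 5      104  110.214     0.3504
Sum = 10.111
df = 4. Since 10.111 < 13.277, we do not reject H₀.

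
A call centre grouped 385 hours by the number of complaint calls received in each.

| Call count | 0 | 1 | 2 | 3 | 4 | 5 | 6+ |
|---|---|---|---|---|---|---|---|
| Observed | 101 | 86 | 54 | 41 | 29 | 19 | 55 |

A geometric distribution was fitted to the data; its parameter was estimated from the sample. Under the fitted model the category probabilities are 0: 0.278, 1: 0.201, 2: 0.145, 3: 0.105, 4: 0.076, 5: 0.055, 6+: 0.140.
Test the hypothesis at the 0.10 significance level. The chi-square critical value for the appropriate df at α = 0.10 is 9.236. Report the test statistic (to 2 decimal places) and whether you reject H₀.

Expected counts E_i = n·p_i: 385×0.278 = 107.03, 385×0.201 = 77.385, 385×0.145 = 55.825, 385×0.105 = 40.425, 385×0.076 = 29.26, 385×0.055 = 21.175, 385×0.140 = 53.9.
cat         O        E   (O−E)²/E
0         101   107.03      0.340
1          86   77.385      0.959
2          54   55.825      0.060
3          41   40.425      0.008
4          29    29.26      0.002
5          19   21.175      0.223
6+         55     53.9      0.022
Sum = 1.61
df = 5. Since 1.61 < 9.236, we do not reject H₀.

1.61; do not reject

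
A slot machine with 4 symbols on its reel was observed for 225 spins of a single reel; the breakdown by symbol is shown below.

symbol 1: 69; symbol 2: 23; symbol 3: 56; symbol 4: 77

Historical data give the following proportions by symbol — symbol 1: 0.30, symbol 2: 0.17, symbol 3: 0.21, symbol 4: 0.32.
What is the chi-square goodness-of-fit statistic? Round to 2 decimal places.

8.08

Expected counts E_i = n·p_i: 225×0.30 = 67.5, 225×0.17 = 38.25, 225×0.21 = 47.25, 225×0.32 = 72.
cat           O        E   (O−E)²/E
symbol 1     69     67.5      0.033
symbol 2     23    38.25      6.080
symbol 3     56    47.25      1.620
symbol 4     77       72      0.347
Sum = 8.08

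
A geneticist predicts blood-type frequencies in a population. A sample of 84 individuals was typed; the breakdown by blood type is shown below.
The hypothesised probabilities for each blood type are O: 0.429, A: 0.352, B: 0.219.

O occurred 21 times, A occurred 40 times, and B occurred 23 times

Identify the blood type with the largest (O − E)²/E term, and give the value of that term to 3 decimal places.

Expected counts E_i = n·p_i: 84×0.429 = 36.036, 84×0.352 = 29.568, 84×0.219 = 18.396.
O: (21 − 36.036)²/36.036 = 226.081296/36.036 = 6.2738
A: (40 − 29.568)²/29.568 = 108.826624/29.568 = 3.6806
B: (23 − 18.396)²/18.396 = 21.196816/18.396 = 1.1523
The largest term is for O: 6.274.

O, 6.274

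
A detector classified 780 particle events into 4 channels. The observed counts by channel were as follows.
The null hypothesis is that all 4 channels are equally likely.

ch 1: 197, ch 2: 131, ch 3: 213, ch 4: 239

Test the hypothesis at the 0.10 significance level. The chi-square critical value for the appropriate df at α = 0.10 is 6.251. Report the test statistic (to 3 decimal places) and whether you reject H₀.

32.615; reject

Under H₀ each category has probability 1/4, so each expected count is 780/4 = 195.
cat         O        E   (O−E)²/E
ch 1      197      195     0.0205
ch 2      131      195    21.0051
ch 3      213      195     1.6615
ch 4      239      195     9.9282
Sum = 32.615
df = 3. Since 32.615 > 6.251, we reject H₀.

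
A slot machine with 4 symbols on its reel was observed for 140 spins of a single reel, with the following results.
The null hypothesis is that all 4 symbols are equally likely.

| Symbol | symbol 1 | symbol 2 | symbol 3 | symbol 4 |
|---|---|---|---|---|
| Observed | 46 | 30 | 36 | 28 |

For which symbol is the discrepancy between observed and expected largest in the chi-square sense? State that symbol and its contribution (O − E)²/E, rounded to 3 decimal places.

Expected count for each of the 4 categories: 140/4 = 35.
symbol 1: (46 − 35)²/35 = 121/35 = 3.4571
symbol 2: (30 − 35)²/35 = 25/35 = 0.7143
symbol 3: (36 − 35)²/35 = 1/35 = 0.0286
symbol 4: (28 − 35)²/35 = 49/35 = 1.4000
The largest term is for symbol 1: 3.457.

symbol 1, 3.457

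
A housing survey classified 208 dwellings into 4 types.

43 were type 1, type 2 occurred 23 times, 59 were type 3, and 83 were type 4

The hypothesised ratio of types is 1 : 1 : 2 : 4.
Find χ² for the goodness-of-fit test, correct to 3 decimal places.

16.644

Ratio total = 8. Expected counts: 208×1/8 = 26, 208×1/8 = 26, 208×2/8 = 52, 208×4/8 = 104.
χ² = (43−26)²/26 + (23−26)²/26 + (59−52)²/52 + (83−104)²/104
   = 11.1154 + 0.3462 + 0.9423 + 4.2404
Sum = 16.644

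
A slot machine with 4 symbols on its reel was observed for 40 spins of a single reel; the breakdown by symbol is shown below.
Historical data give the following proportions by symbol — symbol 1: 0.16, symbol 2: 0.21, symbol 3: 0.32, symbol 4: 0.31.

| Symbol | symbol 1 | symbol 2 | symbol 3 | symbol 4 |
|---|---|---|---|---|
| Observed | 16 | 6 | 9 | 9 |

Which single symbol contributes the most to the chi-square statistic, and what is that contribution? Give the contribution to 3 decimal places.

Expected counts E_i = n·p_i: 40×0.16 = 6.4, 40×0.21 = 8.4, 40×0.32 = 12.8, 40×0.31 = 12.4.
symbol 1: (16 − 6.4)²/6.4 = 92.16/6.4 = 14.4000
symbol 2: (6 − 8.4)²/8.4 = 5.76/8.4 = 0.6857
symbol 3: (9 − 12.8)²/12.8 = 14.44/12.8 = 1.1281
symbol 4: (9 − 12.4)²/12.4 = 11.56/12.4 = 0.9323
The largest term is for symbol 1: 14.400.

symbol 1, 14.400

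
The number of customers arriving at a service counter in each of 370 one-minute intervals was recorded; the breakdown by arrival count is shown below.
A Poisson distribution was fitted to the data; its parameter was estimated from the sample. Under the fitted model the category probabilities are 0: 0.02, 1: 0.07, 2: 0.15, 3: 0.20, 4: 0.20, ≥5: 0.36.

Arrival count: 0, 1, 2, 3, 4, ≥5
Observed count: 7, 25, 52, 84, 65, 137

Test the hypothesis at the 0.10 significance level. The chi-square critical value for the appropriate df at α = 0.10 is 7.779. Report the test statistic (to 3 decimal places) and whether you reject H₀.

Expected counts E_i = n·p_i: 370×0.02 = 7.4, 370×0.07 = 25.9, 370×0.15 = 55.5, 370×0.20 = 74, 370×0.20 = 74, 370×0.36 = 133.2.
0: (7 − 7.4)²/7.4 = 0.16/7.4 = 0.0216
1: (25 − 25.9)²/25.9 = 0.81/25.9 = 0.0313
2: (52 − 55.5)²/55.5 = 12.25/55.5 = 0.2207
3: (84 − 74)²/74 = 100/74 = 1.3514
4: (65 − 74)²/74 = 81/74 = 1.0946
≥5: (137 − 133.2)²/133.2 = 14.44/133.2 = 0.1084
Sum = 2.828
df = 4. Since 2.828 < 7.779, we do not reject H₀.

2.828; do not reject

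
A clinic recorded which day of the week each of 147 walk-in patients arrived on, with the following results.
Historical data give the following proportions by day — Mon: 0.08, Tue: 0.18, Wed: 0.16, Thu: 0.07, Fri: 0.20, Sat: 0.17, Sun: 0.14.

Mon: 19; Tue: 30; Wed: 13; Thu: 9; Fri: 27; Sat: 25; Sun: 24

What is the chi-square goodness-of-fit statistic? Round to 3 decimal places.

Expected counts E_i = n·p_i: 147×0.08 = 11.76, 147×0.18 = 26.46, 147×0.16 = 23.52, 147×0.07 = 10.29, 147×0.20 = 29.4, 147×0.17 = 24.99, 147×0.14 = 20.58.
cat         O        E   (O−E)²/E
Mon        19    11.76     4.4573
Tue        30    26.46     0.4736
Wed        13    23.52     4.7054
Thu         9    10.29     0.1617
Fri        27     29.4     0.1959
Sat        25    24.99     0.0000
Sun        24    20.58     0.5683
Sum = 10.562

10.562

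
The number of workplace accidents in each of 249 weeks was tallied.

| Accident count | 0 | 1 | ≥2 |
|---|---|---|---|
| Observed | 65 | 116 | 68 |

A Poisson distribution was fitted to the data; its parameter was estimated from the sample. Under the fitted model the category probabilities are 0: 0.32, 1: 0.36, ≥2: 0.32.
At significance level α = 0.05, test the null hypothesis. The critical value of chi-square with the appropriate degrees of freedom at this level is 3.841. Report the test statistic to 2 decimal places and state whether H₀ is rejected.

Expected counts E_i = n·p_i: 249×0.32 = 79.68, 249×0.36 = 89.64, 249×0.32 = 79.68.
0: (65 − 79.68)²/79.68 = 215.5024/79.68 = 2.705
1: (116 − 89.64)²/89.64 = 694.8496/89.64 = 7.752
≥2: (68 − 79.68)²/79.68 = 136.4224/79.68 = 1.712
Sum = 12.17
df = 1. Since 12.17 > 3.841, we reject H₀.

12.17; reject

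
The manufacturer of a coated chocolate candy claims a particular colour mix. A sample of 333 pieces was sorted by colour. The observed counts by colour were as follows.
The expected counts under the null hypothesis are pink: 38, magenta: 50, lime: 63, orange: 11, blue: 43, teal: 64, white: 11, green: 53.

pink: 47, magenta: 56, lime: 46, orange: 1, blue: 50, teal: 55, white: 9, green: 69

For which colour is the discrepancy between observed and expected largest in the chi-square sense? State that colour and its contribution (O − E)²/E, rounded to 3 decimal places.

χ² = (47−38)²/38 + (56−50)²/50 + (46−63)²/63 + (1−11)²/11 + (50−43)²/43 + (55−64)²/64 + (9−11)²/11 + (69−53)²/53
   = 2.1316 + 0.7200 + 4.5873 + 9.0909 + 1.1395 + 1.2656 + 0.3636 + 4.8302
The largest term is for orange: 9.091.

orange, 9.091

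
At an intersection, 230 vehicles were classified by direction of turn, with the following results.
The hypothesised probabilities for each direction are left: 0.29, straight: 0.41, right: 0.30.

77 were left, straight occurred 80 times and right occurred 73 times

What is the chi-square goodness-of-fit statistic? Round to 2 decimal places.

Expected counts E_i = n·p_i: 230×0.29 = 66.7, 230×0.41 = 94.3, 230×0.30 = 69.
left: (77 − 66.7)²/66.7 = 106.09/66.7 = 1.591
straight: (80 − 94.3)²/94.3 = 204.49/94.3 = 2.169
right: (73 − 69)²/69 = 16/69 = 0.232
Sum = 3.99

3.99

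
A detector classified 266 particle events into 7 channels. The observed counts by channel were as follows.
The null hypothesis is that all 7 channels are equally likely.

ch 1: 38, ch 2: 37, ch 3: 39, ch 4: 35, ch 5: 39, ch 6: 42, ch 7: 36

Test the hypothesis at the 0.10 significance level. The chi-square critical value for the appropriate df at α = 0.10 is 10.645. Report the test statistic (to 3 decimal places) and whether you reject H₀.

0.842; do not reject

Expected count for each of the 7 categories: 266/7 = 38.
cat         O        E   (O−E)²/E
ch 1       38       38     0.0000
ch 2       37       38     0.0263
ch 3       39       38     0.0263
ch 4       35       38     0.2368
ch 5       39       38     0.0263
ch 6       42       38     0.4211
ch 7       36       38     0.1053
Sum = 0.842
df = 6. Since 0.842 < 10.645, we do not reject H₀.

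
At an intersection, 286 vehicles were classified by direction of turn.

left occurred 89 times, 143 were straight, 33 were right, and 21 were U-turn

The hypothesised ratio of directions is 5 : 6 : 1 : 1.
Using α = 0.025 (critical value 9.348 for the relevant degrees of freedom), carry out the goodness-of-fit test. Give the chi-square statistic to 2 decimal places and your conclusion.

10.47; reject

Ratio total = 13. Expected counts: 286×5/13 = 110, 286×6/13 = 132, 286×1/13 = 22, 286×1/13 = 22.
left: (89 − 110)²/110 = 441/110 = 4.009
straight: (143 − 132)²/132 = 121/132 = 0.917
right: (33 − 22)²/22 = 121/22 = 5.500
U-turn: (21 − 22)²/22 = 1/22 = 0.045
Sum = 10.47
df = 3. Since 10.47 > 9.348, we reject H₀.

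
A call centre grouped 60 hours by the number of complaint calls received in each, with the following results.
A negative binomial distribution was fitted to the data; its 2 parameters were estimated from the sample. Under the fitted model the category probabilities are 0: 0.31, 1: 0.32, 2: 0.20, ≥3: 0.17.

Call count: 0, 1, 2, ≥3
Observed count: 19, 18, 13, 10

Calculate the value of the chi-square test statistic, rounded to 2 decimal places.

Expected counts E_i = n·p_i: 60×0.31 = 18.6, 60×0.32 = 19.2, 60×0.20 = 12, 60×0.17 = 10.2.
0: (19 − 18.6)²/18.6 = 0.16/18.6 = 0.009
1: (18 − 19.2)²/19.2 = 1.44/19.2 = 0.075
2: (13 − 12)²/12 = 1/12 = 0.083
≥3: (10 − 10.2)²/10.2 = 0.04/10.2 = 0.004
Sum = 0.17

0.17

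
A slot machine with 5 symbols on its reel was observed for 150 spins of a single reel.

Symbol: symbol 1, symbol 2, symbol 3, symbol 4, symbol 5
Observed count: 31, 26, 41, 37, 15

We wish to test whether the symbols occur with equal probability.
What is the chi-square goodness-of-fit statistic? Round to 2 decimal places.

13.73

Expected count for each of the 5 categories: 150/5 = 30.
χ² = (31−30)²/30 + (26−30)²/30 + (41−30)²/30 + (37−30)²/30 + (15−30)²/30
   = 0.033 + 0.533 + 4.033 + 1.633 + 7.500
Sum = 13.73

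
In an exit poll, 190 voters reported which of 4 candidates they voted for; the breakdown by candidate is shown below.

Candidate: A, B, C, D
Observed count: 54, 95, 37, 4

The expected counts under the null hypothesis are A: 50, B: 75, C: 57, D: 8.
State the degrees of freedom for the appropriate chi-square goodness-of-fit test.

There are k = 4 categories and no parameters were estimated from the data, so df = 4 − 1 = 3.

3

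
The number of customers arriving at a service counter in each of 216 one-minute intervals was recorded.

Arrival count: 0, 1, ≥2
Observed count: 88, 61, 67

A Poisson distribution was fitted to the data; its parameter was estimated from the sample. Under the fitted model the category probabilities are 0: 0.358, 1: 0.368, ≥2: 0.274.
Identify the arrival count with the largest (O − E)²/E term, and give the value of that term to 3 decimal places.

1, 4.300

Expected counts E_i = n·p_i: 216×0.358 = 77.328, 216×0.368 = 79.488, 216×0.274 = 59.184.
0: (88 − 77.328)²/77.328 = 113.891584/77.328 = 1.4728
1: (61 − 79.488)²/79.488 = 341.806144/79.488 = 4.3001
≥2: (67 − 59.184)²/59.184 = 61.089856/59.184 = 1.0322
The largest term is for 1: 4.300.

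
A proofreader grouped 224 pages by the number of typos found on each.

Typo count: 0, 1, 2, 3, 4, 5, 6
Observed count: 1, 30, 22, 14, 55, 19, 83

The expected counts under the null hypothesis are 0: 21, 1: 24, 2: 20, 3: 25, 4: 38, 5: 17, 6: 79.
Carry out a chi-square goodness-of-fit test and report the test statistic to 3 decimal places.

33.631

0: (1 − 21)²/21 = 400/21 = 19.0476
1: (30 − 24)²/24 = 36/24 = 1.5000
2: (22 − 20)²/20 = 4/20 = 0.2000
3: (14 − 25)²/25 = 121/25 = 4.8400
4: (55 − 38)²/38 = 289/38 = 7.6053
5: (19 − 17)²/17 = 4/17 = 0.2353
6: (83 − 79)²/79 = 16/79 = 0.2025
Sum = 33.631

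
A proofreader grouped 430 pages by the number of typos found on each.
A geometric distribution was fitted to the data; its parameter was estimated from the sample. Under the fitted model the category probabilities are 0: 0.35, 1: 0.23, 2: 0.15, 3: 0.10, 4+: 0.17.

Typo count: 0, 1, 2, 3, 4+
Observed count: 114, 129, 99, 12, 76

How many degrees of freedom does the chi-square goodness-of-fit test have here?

There are k = 5 categories and 1 parameter estimated from the data, so df = 5 − 1 − 1 = 3.

3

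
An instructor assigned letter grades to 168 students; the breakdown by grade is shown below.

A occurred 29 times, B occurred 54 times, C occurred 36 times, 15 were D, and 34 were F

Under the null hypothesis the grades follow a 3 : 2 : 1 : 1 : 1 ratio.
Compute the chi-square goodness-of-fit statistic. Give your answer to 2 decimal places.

42.25

Ratio total = 8. Expected counts: 168×3/8 = 63, 168×2/8 = 42, 168×1/8 = 21, 168×1/8 = 21, 168×1/8 = 21.
A: (29 − 63)²/63 = 1156/63 = 18.349
B: (54 − 42)²/42 = 144/42 = 3.429
C: (36 − 21)²/21 = 225/21 = 10.714
D: (15 − 21)²/21 = 36/21 = 1.714
F: (34 − 21)²/21 = 169/21 = 8.048
Sum = 42.25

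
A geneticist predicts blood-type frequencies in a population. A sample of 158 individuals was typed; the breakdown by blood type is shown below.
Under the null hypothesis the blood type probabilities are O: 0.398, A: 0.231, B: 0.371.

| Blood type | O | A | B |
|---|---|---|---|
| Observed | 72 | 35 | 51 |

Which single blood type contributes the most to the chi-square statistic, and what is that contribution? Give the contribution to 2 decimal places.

O, 1.32

Expected counts E_i = n·p_i: 158×0.398 = 62.884, 158×0.231 = 36.498, 158×0.371 = 58.618.
χ² = (72−62.884)²/62.884 + (35−36.498)²/36.498 + (51−58.618)²/58.618
   = 1.322 + 0.061 + 0.990
The largest term is for O: 1.32.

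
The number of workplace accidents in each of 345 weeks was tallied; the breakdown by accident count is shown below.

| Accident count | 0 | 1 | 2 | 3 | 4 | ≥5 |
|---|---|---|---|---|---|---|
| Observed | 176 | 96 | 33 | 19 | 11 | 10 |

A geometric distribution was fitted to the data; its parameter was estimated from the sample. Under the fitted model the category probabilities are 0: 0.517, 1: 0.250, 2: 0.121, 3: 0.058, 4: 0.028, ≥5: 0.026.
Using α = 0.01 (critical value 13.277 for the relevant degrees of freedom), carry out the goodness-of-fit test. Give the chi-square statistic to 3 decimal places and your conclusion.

3.321; do not reject

Expected counts E_i = n·p_i: 345×0.517 = 178.365, 345×0.250 = 86.25, 345×0.121 = 41.745, 345×0.058 = 20.01, 345×0.028 = 9.66, 345×0.026 = 8.97.
cat         O        E   (O−E)²/E
0         176  178.365     0.0314
1          96    86.25     1.1022
2          33   41.745     1.8320
3          19    20.01     0.0510
4          11     9.66     0.1859
≥5         10     8.97     0.1183
Sum = 3.321
df = 4. Since 3.321 < 13.277, we do not reject H₀.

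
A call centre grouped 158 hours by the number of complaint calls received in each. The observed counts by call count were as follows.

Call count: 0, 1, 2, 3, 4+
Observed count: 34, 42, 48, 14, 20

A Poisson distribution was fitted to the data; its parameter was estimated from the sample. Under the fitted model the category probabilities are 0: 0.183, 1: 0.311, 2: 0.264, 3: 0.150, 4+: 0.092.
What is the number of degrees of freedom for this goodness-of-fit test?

There are k = 5 categories and 1 parameter estimated from the data, so df = 5 − 1 − 1 = 3.

3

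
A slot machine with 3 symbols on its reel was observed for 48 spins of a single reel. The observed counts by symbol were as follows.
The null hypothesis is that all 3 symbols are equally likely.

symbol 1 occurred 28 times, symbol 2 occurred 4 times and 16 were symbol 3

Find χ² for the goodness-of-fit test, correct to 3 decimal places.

18.000

Under H₀ each category has probability 1/3, so each expected count is 48/3 = 16.
χ² = (28−16)²/16 + (4−16)²/16 + (16−16)²/16
   = 9.0000 + 9.0000 + 0.0000
Sum = 18.000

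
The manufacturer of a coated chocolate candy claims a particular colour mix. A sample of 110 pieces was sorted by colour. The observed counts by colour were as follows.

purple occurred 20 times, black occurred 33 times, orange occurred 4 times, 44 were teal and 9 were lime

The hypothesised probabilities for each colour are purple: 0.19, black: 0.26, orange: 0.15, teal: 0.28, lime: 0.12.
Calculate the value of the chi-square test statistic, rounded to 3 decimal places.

Expected counts E_i = n·p_i: 110×0.19 = 20.9, 110×0.26 = 28.6, 110×0.15 = 16.5, 110×0.28 = 30.8, 110×0.12 = 13.2.
purple: (20 − 20.9)²/20.9 = 0.81/20.9 = 0.0388
black: (33 − 28.6)²/28.6 = 19.36/28.6 = 0.6769
orange: (4 − 16.5)²/16.5 = 156.25/16.5 = 9.4697
teal: (44 − 30.8)²/30.8 = 174.24/30.8 = 5.6571
lime: (9 − 13.2)²/13.2 = 17.64/13.2 = 1.3364
Sum = 17.179

17.179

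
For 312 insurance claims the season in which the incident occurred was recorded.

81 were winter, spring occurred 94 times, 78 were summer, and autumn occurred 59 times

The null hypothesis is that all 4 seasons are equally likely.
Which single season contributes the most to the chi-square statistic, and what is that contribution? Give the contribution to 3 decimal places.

autumn, 4.628

Under H₀ each category has probability 1/4, so each expected count is 312/4 = 78.
χ² = (81−78)²/78 + (94−78)²/78 + (78−78)²/78 + (59−78)²/78
   = 0.1154 + 3.2821 + 0.0000 + 4.6282
The largest term is for autumn: 4.628.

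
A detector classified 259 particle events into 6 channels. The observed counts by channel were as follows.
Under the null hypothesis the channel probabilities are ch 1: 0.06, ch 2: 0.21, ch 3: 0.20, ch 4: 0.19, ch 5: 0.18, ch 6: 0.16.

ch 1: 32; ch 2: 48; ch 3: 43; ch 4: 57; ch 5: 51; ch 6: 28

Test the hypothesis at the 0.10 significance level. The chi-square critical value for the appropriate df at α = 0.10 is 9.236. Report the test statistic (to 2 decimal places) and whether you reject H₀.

Expected counts E_i = n·p_i: 259×0.06 = 15.54, 259×0.21 = 54.39, 259×0.20 = 51.8, 259×0.19 = 49.21, 259×0.18 = 46.62, 259×0.16 = 41.44.
cat         O        E   (O−E)²/E
ch 1       32    15.54     17.434
ch 2       48    54.39      0.751
ch 3       43     51.8      1.495
ch 4       57    49.21      1.233
ch 5       51    46.62      0.412
ch 6       28    41.44      4.359
Sum = 25.68
df = 5. Since 25.68 > 9.236, we reject H₀.

25.68; reject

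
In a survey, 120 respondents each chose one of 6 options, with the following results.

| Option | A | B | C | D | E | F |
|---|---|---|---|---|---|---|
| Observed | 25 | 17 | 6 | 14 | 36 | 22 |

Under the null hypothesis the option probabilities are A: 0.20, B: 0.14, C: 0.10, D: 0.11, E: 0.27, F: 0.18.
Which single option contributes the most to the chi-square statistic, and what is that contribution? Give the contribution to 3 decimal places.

C, 3.000

Expected counts E_i = n·p_i: 120×0.20 = 24, 120×0.14 = 16.8, 120×0.10 = 12, 120×0.11 = 13.2, 120×0.27 = 32.4, 120×0.18 = 21.6.
cat         O        E   (O−E)²/E
A          25       24     0.0417
B          17     16.8     0.0024
C           6       12     3.0000
D          14     13.2     0.0485
E          36     32.4     0.4000
F          22     21.6     0.0074
The largest term is for C: 3.000.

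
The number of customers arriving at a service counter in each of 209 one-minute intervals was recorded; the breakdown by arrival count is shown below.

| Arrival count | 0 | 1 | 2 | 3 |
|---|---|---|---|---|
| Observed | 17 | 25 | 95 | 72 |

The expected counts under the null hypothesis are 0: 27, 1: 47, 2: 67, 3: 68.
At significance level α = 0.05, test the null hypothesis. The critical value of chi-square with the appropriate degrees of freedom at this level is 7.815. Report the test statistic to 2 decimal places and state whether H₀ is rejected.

χ² = (17−27)²/27 + (25−47)²/47 + (95−67)²/67 + (72−68)²/68
   = 3.704 + 10.298 + 11.701 + 0.235
Sum = 25.94
df = 3. Since 25.94 > 7.815, we reject H₀.

25.94; reject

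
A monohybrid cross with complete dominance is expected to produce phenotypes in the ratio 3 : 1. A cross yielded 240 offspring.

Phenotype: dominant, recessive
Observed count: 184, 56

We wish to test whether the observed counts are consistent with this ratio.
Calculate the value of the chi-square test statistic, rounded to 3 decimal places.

0.356

Ratio total = 4. Expected counts: 240×3/4 = 180, 240×1/4 = 60.
χ² = (184−180)²/180 + (56−60)²/60
   = 0.0889 + 0.2667
Sum = 0.356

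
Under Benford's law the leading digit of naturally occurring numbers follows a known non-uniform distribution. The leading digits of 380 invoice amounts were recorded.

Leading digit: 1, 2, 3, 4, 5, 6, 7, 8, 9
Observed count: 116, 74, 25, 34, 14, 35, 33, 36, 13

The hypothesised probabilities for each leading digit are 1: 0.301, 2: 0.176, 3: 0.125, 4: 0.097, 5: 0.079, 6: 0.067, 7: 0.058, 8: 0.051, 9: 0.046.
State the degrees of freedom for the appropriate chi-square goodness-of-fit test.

There are k = 9 categories and no parameters were estimated from the data, so df = 9 − 1 = 8.

8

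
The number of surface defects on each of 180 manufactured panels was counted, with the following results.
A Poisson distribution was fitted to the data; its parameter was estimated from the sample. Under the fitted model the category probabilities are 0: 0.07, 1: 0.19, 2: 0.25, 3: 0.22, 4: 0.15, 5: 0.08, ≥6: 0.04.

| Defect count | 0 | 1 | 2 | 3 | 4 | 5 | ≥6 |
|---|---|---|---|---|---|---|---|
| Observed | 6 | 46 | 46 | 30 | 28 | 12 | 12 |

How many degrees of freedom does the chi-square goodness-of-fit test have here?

There are k = 7 categories and 1 parameter estimated from the data, so df = 7 − 1 − 1 = 5.

5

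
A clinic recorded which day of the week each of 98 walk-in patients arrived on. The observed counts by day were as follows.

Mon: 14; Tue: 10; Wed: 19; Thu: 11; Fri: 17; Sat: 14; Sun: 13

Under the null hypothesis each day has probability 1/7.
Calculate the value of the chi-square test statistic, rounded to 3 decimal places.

4.286

Expected count for each of the 7 categories: 98/7 = 14.
χ² = (14−14)²/14 + (10−14)²/14 + (19−14)²/14 + (11−14)²/14 + (17−14)²/14 + (14−14)²/14 + (13−14)²/14
   = 0.0000 + 1.1429 + 1.7857 + 0.6429 + 0.6429 + 0.0000 + 0.0714
Sum = 4.286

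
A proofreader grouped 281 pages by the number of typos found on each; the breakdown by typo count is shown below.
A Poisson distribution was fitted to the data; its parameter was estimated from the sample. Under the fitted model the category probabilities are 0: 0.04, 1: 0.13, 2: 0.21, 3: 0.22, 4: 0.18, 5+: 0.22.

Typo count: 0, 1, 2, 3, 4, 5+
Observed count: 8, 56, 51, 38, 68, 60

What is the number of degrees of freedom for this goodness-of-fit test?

4

There are k = 6 categories and 1 parameter estimated from the data, so df = 6 − 1 − 1 = 4.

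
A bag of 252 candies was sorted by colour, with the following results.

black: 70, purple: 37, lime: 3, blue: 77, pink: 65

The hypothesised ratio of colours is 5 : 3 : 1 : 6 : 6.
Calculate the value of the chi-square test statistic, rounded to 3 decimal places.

9.472

Ratio total = 21. Expected counts: 252×5/21 = 60, 252×3/21 = 36, 252×1/21 = 12, 252×6/21 = 72, 252×6/21 = 72.
χ² = (70−60)²/60 + (37−36)²/36 + (3−12)²/12 + (77−72)²/72 + (65−72)²/72
   = 1.6667 + 0.0278 + 6.7500 + 0.3472 + 0.6806
Sum = 9.472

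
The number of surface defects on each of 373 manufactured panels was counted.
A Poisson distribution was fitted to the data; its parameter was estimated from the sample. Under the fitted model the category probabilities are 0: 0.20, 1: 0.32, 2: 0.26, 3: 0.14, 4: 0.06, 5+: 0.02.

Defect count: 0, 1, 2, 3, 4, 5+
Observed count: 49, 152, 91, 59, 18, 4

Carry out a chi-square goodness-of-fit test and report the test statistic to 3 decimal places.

21.422

Expected counts E_i = n·p_i: 373×0.20 = 74.6, 373×0.32 = 119.36, 373×0.26 = 96.98, 373×0.14 = 52.22, 373×0.06 = 22.38, 373×0.02 = 7.46.
χ² = (49−74.6)²/74.6 + (152−119.36)²/119.36 + (91−96.98)²/96.98 + (59−52.22)²/52.22 + (18−22.38)²/22.38 + (4−7.46)²/7.46
   = 8.7850 + 8.9257 + 0.3687 + 0.8803 + 0.8572 + 1.6048
Sum = 21.422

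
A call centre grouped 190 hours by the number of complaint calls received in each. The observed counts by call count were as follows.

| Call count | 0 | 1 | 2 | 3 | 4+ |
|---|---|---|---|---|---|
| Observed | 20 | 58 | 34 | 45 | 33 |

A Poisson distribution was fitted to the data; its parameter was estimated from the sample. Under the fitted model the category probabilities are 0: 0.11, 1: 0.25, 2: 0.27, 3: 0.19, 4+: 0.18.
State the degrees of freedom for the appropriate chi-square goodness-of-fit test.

There are k = 5 categories and 1 parameter estimated from the data, so df = 5 − 1 − 1 = 3.

3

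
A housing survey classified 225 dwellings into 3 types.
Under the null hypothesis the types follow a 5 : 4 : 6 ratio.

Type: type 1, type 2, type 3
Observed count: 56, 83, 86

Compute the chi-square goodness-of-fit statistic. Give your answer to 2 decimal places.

13.81

Ratio total = 15. Expected counts: 225×5/15 = 75, 225×4/15 = 60, 225×6/15 = 90.
type 1: (56 − 75)²/75 = 361/75 = 4.813
type 2: (83 − 60)²/60 = 529/60 = 8.817
type 3: (86 − 90)²/90 = 16/90 = 0.178
Sum = 13.81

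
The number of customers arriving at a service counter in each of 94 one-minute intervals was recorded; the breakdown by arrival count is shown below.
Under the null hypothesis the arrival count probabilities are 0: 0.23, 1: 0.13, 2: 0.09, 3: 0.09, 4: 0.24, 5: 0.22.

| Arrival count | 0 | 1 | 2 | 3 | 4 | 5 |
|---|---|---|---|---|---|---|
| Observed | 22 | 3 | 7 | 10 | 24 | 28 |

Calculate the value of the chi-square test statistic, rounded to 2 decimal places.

Expected counts E_i = n·p_i: 94×0.23 = 21.62, 94×0.13 = 12.22, 94×0.09 = 8.46, 94×0.09 = 8.46, 94×0.24 = 22.56, 94×0.22 = 20.68.
χ² = (22−21.62)²/21.62 + (3−12.22)²/12.22 + (7−8.46)²/8.46 + (10−8.46)²/8.46 + (24−22.56)²/22.56 + (28−20.68)²/20.68
   = 0.007 + 6.956 + 0.252 + 0.280 + 0.092 + 2.591
Sum = 10.18

10.18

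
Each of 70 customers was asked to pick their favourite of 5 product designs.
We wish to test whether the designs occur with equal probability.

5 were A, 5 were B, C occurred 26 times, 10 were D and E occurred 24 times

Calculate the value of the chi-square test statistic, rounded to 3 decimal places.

Under H₀ each category has probability 1/5, so each expected count is 70/5 = 14.
cat         O        E   (O−E)²/E
A           5       14     5.7857
B           5       14     5.7857
C          26       14    10.2857
D          10       14     1.1429
E          24       14     7.1429
Sum = 30.143

30.143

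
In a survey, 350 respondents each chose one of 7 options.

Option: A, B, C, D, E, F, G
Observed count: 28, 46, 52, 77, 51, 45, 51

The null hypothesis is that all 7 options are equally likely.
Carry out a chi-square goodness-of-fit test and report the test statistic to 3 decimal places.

Expected count for each of the 7 categories: 350/7 = 50.
A: (28 − 50)²/50 = 484/50 = 9.6800
B: (46 − 50)²/50 = 16/50 = 0.3200
C: (52 − 50)²/50 = 4/50 = 0.0800
D: (77 − 50)²/50 = 729/50 = 14.5800
E: (51 − 50)²/50 = 1/50 = 0.0200
F: (45 − 50)²/50 = 25/50 = 0.5000
G: (51 − 50)²/50 = 1/50 = 0.0200
Sum = 25.200

25.200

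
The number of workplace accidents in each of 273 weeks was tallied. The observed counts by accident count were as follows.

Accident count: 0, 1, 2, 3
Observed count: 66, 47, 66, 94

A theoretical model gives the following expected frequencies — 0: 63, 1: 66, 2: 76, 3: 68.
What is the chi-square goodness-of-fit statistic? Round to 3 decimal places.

χ² = (66−63)²/63 + (47−66)²/66 + (66−76)²/76 + (94−68)²/68
   = 0.1429 + 5.4697 + 1.3158 + 9.9412
Sum = 16.870

16.870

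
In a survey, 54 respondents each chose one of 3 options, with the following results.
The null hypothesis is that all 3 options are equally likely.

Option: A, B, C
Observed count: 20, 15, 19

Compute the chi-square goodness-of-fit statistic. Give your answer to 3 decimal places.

Expected count for each of the 3 categories: 54/3 = 18.
cat         O        E   (O−E)²/E
A          20       18     0.2222
B          15       18     0.5000
C          19       18     0.0556
Sum = 0.778

0.778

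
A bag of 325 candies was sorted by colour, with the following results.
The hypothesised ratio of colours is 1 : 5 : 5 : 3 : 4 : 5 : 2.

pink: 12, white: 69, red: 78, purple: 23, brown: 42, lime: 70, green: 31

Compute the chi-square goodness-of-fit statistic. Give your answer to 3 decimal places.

12.756

Ratio total = 25. Expected counts: 325×1/25 = 13, 325×5/25 = 65, 325×5/25 = 65, 325×3/25 = 39, 325×4/25 = 52, 325×5/25 = 65, 325×2/25 = 26.
cat         O        E   (O−E)²/E
pink       12       13     0.0769
white      69       65     0.2462
red        78       65     2.6000
purple     23       39     6.5641
brown      42       52     1.9231
lime       70       65     0.3846
green      31       26     0.9615
Sum = 12.756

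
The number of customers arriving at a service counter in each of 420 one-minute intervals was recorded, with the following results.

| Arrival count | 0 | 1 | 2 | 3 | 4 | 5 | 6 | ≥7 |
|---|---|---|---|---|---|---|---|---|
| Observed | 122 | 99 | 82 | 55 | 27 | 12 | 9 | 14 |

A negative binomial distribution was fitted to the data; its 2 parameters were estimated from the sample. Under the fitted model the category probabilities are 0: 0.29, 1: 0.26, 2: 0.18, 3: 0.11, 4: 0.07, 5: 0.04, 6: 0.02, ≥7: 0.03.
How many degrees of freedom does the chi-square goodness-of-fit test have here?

There are k = 8 categories and 2 parameters estimated from the data, so df = 8 − 1 − 2 = 5.

5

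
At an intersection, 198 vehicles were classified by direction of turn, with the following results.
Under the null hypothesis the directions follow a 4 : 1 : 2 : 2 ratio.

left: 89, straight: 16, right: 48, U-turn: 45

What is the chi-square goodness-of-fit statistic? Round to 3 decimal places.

2.034

Ratio total = 9. Expected counts: 198×4/9 = 88, 198×1/9 = 22, 198×2/9 = 44, 198×2/9 = 44.
left: (89 − 88)²/88 = 1/88 = 0.0114
straight: (16 − 22)²/22 = 36/22 = 1.6364
right: (48 − 44)²/44 = 16/44 = 0.3636
U-turn: (45 − 44)²/44 = 1/44 = 0.0227
Sum = 2.034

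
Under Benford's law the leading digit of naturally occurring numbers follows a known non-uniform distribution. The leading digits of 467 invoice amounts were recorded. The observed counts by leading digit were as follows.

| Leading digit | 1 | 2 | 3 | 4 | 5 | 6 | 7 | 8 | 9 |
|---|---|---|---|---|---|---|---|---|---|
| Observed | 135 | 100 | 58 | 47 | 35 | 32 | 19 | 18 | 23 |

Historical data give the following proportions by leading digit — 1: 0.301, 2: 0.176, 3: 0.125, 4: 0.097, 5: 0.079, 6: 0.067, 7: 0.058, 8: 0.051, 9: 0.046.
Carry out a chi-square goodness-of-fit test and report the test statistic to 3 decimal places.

8.200

Expected counts E_i = n·p_i: 467×0.301 = 140.567, 467×0.176 = 82.192, 467×0.125 = 58.375, 467×0.097 = 45.299, 467×0.079 = 36.893, 467×0.067 = 31.289, 467×0.058 = 27.086, 467×0.051 = 23.817, 467×0.046 = 21.482.
χ² = (135−140.567)²/140.567 + (100−82.192)²/82.192 + (58−58.375)²/58.375 + (47−45.299)²/45.299 + (35−36.893)²/36.893 + (32−31.289)²/31.289 + (19−27.086)²/27.086 + (18−23.817)²/23.817 + (23−21.482)²/21.482
   = 0.2205 + 3.8583 + 0.0024 + 0.0639 + 0.0971 + 0.0162 + 2.4139 + 1.4207 + 0.1073
Sum = 8.200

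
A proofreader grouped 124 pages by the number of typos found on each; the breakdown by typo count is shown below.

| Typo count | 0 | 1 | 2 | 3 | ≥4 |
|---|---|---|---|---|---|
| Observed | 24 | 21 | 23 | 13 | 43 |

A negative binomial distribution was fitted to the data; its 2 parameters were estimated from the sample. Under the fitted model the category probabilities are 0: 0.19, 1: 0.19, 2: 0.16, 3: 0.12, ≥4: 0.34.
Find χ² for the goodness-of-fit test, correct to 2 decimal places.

Expected counts E_i = n·p_i: 124×0.19 = 23.56, 124×0.19 = 23.56, 124×0.16 = 19.84, 124×0.12 = 14.88, 124×0.34 = 42.16.
cat         O        E   (O−E)²/E
0          24    23.56      0.008
1          21    23.56      0.278
2          23    19.84      0.503
3          13    14.88      0.238
≥4         43    42.16      0.017
Sum = 1.04

1.04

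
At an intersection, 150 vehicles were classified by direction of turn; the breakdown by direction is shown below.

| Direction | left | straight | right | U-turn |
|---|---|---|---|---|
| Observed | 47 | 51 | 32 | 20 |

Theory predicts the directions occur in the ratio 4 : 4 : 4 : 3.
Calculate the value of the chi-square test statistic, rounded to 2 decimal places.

Ratio total = 15. Expected counts: 150×4/15 = 40, 150×4/15 = 40, 150×4/15 = 40, 150×3/15 = 30.
χ² = (47−40)²/40 + (51−40)²/40 + (32−40)²/40 + (20−30)²/30
   = 1.225 + 3.025 + 1.600 + 3.333
Sum = 9.18

9.18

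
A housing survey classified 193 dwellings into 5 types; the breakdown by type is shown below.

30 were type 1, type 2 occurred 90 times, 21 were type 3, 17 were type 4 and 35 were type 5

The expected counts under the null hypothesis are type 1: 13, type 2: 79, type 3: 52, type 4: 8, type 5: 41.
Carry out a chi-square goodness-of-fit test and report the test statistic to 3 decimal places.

type 1: (30 − 13)²/13 = 289/13 = 22.2308
type 2: (90 − 79)²/79 = 121/79 = 1.5316
type 3: (21 − 52)²/52 = 961/52 = 18.4808
type 4: (17 − 8)²/8 = 81/8 = 10.1250
type 5: (35 − 41)²/41 = 36/41 = 0.8780
Sum = 53.246

53.246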